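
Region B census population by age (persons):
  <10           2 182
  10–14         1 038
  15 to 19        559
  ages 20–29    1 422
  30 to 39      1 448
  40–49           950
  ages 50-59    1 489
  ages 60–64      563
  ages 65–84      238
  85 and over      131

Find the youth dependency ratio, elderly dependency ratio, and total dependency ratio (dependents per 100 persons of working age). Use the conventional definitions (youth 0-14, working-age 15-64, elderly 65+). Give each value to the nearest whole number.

Youth dependency ratio: 50
Old-age dependency ratio: 6
Total dependency ratio: 56

0–14: 2 182 + 1 038 = 3 220
15–64: 559 + 1 422 + 1 448 + 950 + 1 489 + 563 = 6 431
65+: 238 + 131 = 369
Youth dependency ratio = 3 220 / 6 431 × 100 = 50
Old-age dependency ratio = 369 / 6 431 × 100 = 6
Total dependency ratio = (3 220 + 369) / 6 431 × 100 = 3 589 / 6 431 × 100 = 56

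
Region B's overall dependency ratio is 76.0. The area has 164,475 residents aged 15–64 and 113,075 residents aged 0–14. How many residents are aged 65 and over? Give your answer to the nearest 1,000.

Aged 65 and over: 12,000

Total dependency ratio = (youth + elderly) / working-age × 100
76.0 = (113,075 + E) / 164,475 × 100
⇒ 12,000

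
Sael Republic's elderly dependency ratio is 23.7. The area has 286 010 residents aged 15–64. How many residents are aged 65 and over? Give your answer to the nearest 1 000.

Aged 65 and over: 68 000

Old-age dependency ratio = elderly / working-age × 100
23.7 = E / 286 010 × 100
⇒ 68 000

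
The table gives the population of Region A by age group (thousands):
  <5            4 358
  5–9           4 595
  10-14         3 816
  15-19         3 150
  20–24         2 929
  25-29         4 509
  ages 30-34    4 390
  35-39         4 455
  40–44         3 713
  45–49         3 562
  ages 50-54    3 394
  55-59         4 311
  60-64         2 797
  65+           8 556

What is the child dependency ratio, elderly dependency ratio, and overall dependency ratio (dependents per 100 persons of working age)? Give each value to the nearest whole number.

Youth dependency ratio: 34
Old-age dependency ratio: 23
Total dependency ratio: 57

0–14: 4 358 + 4 595 + 3 816 = 12 769
15–64: 3 150 + 2 929 + 4 509 + 4 390 + 4 455 + 3 713 + 3 562 + 3 394 + 4 311 + 2 797 = 37 210
65+: 8 556
Youth dependency ratio = 12 769 / 37 210 × 100 = 34
Old-age dependency ratio = 8 556 / 37 210 × 100 = 23
Total dependency ratio = (12 769 + 8 556) / 37 210 × 100 = 21 325 / 37 210 × 100 = 57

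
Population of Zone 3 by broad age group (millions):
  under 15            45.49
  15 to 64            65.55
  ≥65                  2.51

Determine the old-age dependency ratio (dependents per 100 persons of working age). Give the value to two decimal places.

Old-age dependency ratio: 3.83

Old-age dependency ratio = 2.51 / 65.55 × 100 = 3.83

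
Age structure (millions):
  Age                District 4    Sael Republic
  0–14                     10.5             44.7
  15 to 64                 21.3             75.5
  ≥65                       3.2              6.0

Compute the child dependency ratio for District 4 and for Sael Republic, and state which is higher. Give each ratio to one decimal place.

District 4: 10.5 / 21.3 × 100 = 49.3
Sael Republic: 44.7 / 75.5 × 100 = 59.2

District 4: 49.3
Sael Republic: 59.2
Higher: Sael Republic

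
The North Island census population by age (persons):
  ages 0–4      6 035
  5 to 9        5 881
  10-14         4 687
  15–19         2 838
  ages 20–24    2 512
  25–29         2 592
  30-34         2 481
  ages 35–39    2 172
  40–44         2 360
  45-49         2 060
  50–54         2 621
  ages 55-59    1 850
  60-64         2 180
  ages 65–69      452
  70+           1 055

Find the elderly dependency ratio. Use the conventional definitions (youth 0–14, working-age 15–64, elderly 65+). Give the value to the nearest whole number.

Old-age dependency ratio: 6

0–14: 6 035 + 5 881 + 4 687 = 16 603
15–64: 2 838 + 2 512 + 2 592 + 2 481 + 2 172 + 2 360 + 2 060 + 2 621 + 1 850 + 2 180 = 23 666
65+: 452 + 1 055 = 1 507
Old-age dependency ratio = 1 507 / 23 666 × 100 = 6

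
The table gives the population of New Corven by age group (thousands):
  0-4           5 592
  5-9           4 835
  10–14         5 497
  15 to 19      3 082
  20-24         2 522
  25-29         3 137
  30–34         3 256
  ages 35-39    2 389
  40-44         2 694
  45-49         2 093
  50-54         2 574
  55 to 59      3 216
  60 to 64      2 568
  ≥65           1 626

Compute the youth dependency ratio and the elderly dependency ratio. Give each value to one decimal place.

Youth dependency ratio: 57.8
Old-age dependency ratio: 5.9

0–14: 5 592 + 4 835 + 5 497 = 15 924
15–64: 3 082 + 2 522 + 3 137 + 3 256 + 2 389 + 2 694 + 2 093 + 2 574 + 3 216 + 2 568 = 27 531
65+: 1 626
Youth dependency ratio = 15 924 / 27 531 × 100 = 57.8
Old-age dependency ratio = 1 626 / 27 531 × 100 = 5.9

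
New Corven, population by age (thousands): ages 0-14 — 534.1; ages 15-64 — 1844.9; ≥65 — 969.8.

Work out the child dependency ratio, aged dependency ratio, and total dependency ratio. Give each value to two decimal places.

Youth dependency ratio: 28.95
Old-age dependency ratio: 52.57
Total dependency ratio: 81.52

Youth dependency ratio = 534.1 / 1844.9 × 100 = 28.95
Old-age dependency ratio = 969.8 / 1844.9 × 100 = 52.57
Total dependency ratio = (534.1 + 969.8) / 1844.9 × 100 = 1503.9 / 1844.9 × 100 = 81.52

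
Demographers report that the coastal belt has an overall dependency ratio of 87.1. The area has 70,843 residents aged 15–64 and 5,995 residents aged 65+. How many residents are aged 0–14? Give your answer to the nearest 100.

Aged 0–14: 55,700

Total dependency ratio = (youth + elderly) / working-age × 100
87.1 = (Y + 5,995) / 70,843 × 100
⇒ 55,700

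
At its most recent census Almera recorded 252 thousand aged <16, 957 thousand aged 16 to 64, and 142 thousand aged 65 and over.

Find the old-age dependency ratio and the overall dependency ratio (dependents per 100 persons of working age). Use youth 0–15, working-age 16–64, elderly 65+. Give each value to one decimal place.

Old-age dependency ratio: 14.8
Total dependency ratio: 41.2

Old-age dependency ratio = 142 / 957 × 100 = 14.8
Total dependency ratio = (252 + 142) / 957 × 100 = 394 / 957 × 100 = 41.2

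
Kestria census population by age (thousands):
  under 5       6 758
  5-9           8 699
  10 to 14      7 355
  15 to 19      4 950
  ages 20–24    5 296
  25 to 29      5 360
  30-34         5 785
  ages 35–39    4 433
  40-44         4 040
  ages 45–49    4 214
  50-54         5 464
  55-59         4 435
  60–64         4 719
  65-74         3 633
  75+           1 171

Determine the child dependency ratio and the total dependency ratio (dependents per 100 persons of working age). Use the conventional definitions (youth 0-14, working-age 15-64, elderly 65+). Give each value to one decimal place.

0–14: 6 758 + 8 699 + 7 355 = 22 812
15–64: 4 950 + 5 296 + 5 360 + 5 785 + 4 433 + 4 040 + 4 214 + 5 464 + 4 435 + 4 719 = 48 696
65+: 3 633 + 1 171 = 4 804
Youth dependency ratio = 22 812 / 48 696 × 100 = 46.8
Total dependency ratio = (22 812 + 4 804) / 48 696 × 100 = 27 616 / 48 696 × 100 = 56.7

Youth dependency ratio: 46.8
Total dependency ratio: 56.7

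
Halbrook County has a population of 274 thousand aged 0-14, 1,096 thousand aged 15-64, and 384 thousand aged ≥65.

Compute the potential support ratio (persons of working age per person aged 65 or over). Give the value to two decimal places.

Potential support ratio: 2.85

Potential support ratio = 1,096 / 384 = 2.85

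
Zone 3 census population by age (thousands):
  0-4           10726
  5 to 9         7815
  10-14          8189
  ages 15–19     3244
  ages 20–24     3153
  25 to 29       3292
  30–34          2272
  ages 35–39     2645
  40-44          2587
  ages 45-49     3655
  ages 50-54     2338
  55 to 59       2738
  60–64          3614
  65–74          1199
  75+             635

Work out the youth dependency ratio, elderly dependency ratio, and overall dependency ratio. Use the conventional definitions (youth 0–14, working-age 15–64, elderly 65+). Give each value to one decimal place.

Youth dependency ratio: 90.5
Old-age dependency ratio: 6.2
Total dependency ratio: 96.7

0–14: 10726 + 7815 + 8189 = 26730
15–64: 3244 + 3153 + 3292 + 2272 + 2645 + 2587 + 3655 + 2338 + 2738 + 3614 = 29538
65+: 1199 + 635 = 1834
Youth dependency ratio = 26730 / 29538 × 100 = 90.5
Old-age dependency ratio = 1834 / 29538 × 100 = 6.2
Total dependency ratio = (26730 + 1834) / 29538 × 100 = 28564 / 29538 × 100 = 96.7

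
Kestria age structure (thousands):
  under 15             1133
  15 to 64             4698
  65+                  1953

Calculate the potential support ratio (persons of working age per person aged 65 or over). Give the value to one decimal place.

Potential support ratio = 4698 / 1953 = 2.4

Potential support ratio: 2.4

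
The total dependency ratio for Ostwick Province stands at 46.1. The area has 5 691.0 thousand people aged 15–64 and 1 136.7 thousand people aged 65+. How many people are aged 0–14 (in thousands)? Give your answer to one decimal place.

Aged 0–14: 1 486.9

Total dependency ratio = (youth + elderly) / working-age × 100
46.1 = (Y + 1 136.7) / 5 691.0 × 100
⇒ 1 486.9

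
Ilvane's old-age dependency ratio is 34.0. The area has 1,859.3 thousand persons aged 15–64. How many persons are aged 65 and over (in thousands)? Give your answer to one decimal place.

Old-age dependency ratio = elderly / working-age × 100
34.0 = E / 1,859.3 × 100
⇒ 632.2

Aged 65 and over: 632.2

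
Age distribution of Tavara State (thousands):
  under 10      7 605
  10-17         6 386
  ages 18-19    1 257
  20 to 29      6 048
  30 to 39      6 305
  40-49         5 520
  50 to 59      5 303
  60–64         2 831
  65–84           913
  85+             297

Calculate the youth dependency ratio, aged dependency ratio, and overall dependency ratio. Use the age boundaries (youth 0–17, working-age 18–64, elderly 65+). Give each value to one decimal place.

Youth dependency ratio: 51.3
Old-age dependency ratio: 4.4
Total dependency ratio: 55.8

0–17: 7 605 + 6 386 = 13 991
18–64: 1 257 + 6 048 + 6 305 + 5 520 + 5 303 + 2 831 = 27 264
65+: 913 + 297 = 1 210
Youth dependency ratio = 13 991 / 27 264 × 100 = 51.3
Old-age dependency ratio = 1 210 / 27 264 × 100 = 4.4
Total dependency ratio = (13 991 + 1 210) / 27 264 × 100 = 15 201 / 27 264 × 100 = 55.8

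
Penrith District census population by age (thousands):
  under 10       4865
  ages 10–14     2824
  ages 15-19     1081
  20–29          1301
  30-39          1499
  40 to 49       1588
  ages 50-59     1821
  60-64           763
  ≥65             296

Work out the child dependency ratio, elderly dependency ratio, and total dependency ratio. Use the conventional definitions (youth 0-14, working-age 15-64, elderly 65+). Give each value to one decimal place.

0–14: 4865 + 2824 = 7689
15–64: 1081 + 1301 + 1499 + 1588 + 1821 + 763 = 8053
65+: 296
Youth dependency ratio = 7689 / 8053 × 100 = 95.5
Old-age dependency ratio = 296 / 8053 × 100 = 3.7
Total dependency ratio = (7689 + 296) / 8053 × 100 = 7985 / 8053 × 100 = 99.2

Youth dependency ratio: 95.5
Old-age dependency ratio: 3.7
Total dependency ratio: 99.2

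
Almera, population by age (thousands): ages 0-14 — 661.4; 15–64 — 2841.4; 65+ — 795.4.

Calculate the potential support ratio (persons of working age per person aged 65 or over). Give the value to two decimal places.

Potential support ratio = 2841.4 / 795.4 = 3.57

Potential support ratio: 3.57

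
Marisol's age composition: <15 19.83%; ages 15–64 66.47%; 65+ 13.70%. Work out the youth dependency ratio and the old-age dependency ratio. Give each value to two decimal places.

Youth dependency ratio = 19.83 / 66.47 × 100 = 29.83
Old-age dependency ratio = 13.70 / 66.47 × 100 = 20.61

Youth dependency ratio: 29.83
Old-age dependency ratio: 20.61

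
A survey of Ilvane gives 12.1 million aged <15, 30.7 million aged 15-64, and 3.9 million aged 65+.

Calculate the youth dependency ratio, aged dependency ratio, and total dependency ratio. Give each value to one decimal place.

Youth dependency ratio: 39.4
Old-age dependency ratio: 12.7
Total dependency ratio: 52.1

Youth dependency ratio = 12.1 / 30.7 × 100 = 39.4
Old-age dependency ratio = 3.9 / 30.7 × 100 = 12.7
Total dependency ratio = (12.1 + 3.9) / 30.7 × 100 = 16.0 / 30.7 × 100 = 52.1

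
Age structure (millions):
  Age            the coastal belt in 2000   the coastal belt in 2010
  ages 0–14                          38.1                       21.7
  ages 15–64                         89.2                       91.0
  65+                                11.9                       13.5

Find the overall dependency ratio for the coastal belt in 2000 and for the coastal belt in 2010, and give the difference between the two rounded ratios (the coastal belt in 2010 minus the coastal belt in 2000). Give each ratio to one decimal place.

the coastal belt in 2000: (38.1 + 11.9) / 89.2 × 100 = 50.0 / 89.2 × 100 = 56.1
the coastal belt in 2010: (21.7 + 13.5) / 91.0 × 100 = 35.2 / 91.0 × 100 = 38.7

the coastal belt in 2000: 56.1
the coastal belt in 2010: 38.7
Difference: -17.4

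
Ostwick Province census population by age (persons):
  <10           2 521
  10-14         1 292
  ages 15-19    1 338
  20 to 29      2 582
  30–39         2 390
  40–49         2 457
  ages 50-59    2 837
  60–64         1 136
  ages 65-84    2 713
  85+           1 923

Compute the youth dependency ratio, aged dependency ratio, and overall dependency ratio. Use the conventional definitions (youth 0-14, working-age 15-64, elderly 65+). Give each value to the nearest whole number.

Youth dependency ratio: 30
Old-age dependency ratio: 36
Total dependency ratio: 66

0–14: 2 521 + 1 292 = 3 813
15–64: 1 338 + 2 582 + 2 390 + 2 457 + 2 837 + 1 136 = 12 740
65+: 2 713 + 1 923 = 4 636
Youth dependency ratio = 3 813 / 12 740 × 100 = 30
Old-age dependency ratio = 4 636 / 12 740 × 100 = 36
Total dependency ratio = (3 813 + 4 636) / 12 740 × 100 = 8 449 / 12 740 × 100 = 66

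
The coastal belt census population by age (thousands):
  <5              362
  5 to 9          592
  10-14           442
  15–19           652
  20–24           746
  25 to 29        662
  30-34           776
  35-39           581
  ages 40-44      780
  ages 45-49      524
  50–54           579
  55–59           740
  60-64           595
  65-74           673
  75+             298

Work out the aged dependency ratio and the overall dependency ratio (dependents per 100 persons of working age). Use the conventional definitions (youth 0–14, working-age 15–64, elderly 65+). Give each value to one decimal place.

Old-age dependency ratio: 14.6
Total dependency ratio: 35.7

0–14: 362 + 592 + 442 = 1 396
15–64: 652 + 746 + 662 + 776 + 581 + 780 + 524 + 579 + 740 + 595 = 6 635
65+: 673 + 298 = 971
Old-age dependency ratio = 971 / 6 635 × 100 = 14.6
Total dependency ratio = (1 396 + 971) / 6 635 × 100 = 2 367 / 6 635 × 100 = 35.7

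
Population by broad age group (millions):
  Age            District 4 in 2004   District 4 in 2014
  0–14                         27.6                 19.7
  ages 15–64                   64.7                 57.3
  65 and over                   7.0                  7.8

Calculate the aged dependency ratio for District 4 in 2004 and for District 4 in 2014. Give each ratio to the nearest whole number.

District 4 in 2004: 11
District 4 in 2014: 14

District 4 in 2004: 7.0 / 64.7 × 100 = 11
District 4 in 2014: 7.8 / 57.3 × 100 = 14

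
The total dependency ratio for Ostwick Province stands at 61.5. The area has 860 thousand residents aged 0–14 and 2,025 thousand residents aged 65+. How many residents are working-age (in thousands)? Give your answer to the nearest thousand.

Working-age: 4,691

Total dependency ratio = (youth + elderly) / working-age × 100
61.5 = (860 + 2,025) / W × 100
⇒ 4,691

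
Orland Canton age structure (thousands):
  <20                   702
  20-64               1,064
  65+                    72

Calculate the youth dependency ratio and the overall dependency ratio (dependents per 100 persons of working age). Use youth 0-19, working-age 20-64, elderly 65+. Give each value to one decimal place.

Youth dependency ratio: 66.0
Total dependency ratio: 72.7

Youth dependency ratio = 702 / 1,064 × 100 = 66.0
Total dependency ratio = (702 + 72) / 1,064 × 100 = 774 / 1,064 × 100 = 72.7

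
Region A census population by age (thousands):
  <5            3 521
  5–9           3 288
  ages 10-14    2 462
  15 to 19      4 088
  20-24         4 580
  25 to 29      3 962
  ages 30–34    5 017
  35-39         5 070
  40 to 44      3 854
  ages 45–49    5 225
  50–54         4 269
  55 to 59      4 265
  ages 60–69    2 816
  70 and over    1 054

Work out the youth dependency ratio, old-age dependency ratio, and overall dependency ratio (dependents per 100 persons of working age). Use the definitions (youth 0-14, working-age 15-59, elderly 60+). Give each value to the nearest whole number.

Youth dependency ratio: 23
Old-age dependency ratio: 10
Total dependency ratio: 33

0–14: 3 521 + 3 288 + 2 462 = 9 271
15–59: 4 088 + 4 580 + 3 962 + 5 017 + 5 070 + 3 854 + 5 225 + 4 269 + 4 265 = 40 330
60+: 2 816 + 1 054 = 3 870
Youth dependency ratio = 9 271 / 40 330 × 100 = 23
Old-age dependency ratio = 3 870 / 40 330 × 100 = 10
Total dependency ratio = (9 271 + 3 870) / 40 330 × 100 = 13 141 / 40 330 × 100 = 33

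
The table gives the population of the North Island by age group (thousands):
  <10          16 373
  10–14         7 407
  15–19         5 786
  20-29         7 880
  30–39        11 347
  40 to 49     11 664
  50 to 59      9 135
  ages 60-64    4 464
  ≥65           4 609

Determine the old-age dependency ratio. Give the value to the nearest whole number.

Old-age dependency ratio: 9

0–14: 16 373 + 7 407 = 23 780
15–64: 5 786 + 7 880 + 11 347 + 11 664 + 9 135 + 4 464 = 50 276
65+: 4 609
Old-age dependency ratio = 4 609 / 50 276 × 100 = 9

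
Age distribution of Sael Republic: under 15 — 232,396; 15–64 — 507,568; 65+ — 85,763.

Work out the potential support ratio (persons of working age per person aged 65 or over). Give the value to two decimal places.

Potential support ratio: 5.92

Potential support ratio = 507,568 / 85,763 = 5.92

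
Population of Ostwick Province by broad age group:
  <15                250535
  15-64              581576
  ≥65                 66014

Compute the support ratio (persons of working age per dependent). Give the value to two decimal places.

Support ratio = 581576 / (250535 + 66014) = 581576 / 316549 = 1.84

Support ratio: 1.84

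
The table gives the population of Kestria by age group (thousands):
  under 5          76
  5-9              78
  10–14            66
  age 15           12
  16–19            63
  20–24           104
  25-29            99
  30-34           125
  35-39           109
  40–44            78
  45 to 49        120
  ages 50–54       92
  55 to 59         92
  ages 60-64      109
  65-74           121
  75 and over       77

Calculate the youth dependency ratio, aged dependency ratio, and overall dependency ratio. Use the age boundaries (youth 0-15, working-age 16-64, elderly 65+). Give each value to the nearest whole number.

Youth dependency ratio: 23
Old-age dependency ratio: 20
Total dependency ratio: 43

0–15: 76 + 78 + 66 + 12 = 232
16–64: 63 + 104 + 99 + 125 + 109 + 78 + 120 + 92 + 92 + 109 = 991
65+: 121 + 77 = 198
Youth dependency ratio = 232 / 991 × 100 = 23
Old-age dependency ratio = 198 / 991 × 100 = 20
Total dependency ratio = (232 + 198) / 991 × 100 = 430 / 991 × 100 = 43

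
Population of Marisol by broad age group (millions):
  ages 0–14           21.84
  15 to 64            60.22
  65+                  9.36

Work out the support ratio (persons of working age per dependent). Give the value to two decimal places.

Support ratio = 60.22 / (21.84 + 9.36) = 60.22 / 31.20 = 1.93

Support ratio: 1.93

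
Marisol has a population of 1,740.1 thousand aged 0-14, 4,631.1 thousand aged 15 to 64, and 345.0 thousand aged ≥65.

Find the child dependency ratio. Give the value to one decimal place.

Youth dependency ratio: 37.6

Youth dependency ratio = 1,740.1 / 4,631.1 × 100 = 37.6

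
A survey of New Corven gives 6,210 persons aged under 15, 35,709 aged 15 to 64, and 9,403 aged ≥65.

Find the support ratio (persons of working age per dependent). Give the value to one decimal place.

Support ratio: 2.3

Support ratio = 35,709 / (6,210 + 9,403) = 35,709 / 15,613 = 2.3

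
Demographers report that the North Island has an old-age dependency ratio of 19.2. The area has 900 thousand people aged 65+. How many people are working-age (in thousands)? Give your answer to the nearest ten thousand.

Old-age dependency ratio = elderly / working-age × 100
19.2 = 900 / W × 100
⇒ 4,690

Working-age: 4,690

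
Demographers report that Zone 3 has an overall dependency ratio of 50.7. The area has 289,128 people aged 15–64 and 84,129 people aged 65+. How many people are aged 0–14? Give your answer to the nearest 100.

Total dependency ratio = (youth + elderly) / working-age × 100
50.7 = (Y + 84,129) / 289,128 × 100
⇒ 62,500

Aged 0–14: 62,500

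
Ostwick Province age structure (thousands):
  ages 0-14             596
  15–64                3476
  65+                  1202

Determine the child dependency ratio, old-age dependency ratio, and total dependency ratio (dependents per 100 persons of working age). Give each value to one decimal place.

Youth dependency ratio = 596 / 3476 × 100 = 17.1
Old-age dependency ratio = 1202 / 3476 × 100 = 34.6
Total dependency ratio = (596 + 1202) / 3476 × 100 = 1798 / 3476 × 100 = 51.7

Youth dependency ratio: 17.1
Old-age dependency ratio: 34.6
Total dependency ratio: 51.7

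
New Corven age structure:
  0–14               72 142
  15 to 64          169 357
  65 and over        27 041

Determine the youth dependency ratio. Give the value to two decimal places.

Youth dependency ratio: 42.60

Youth dependency ratio = 72 142 / 169 357 × 100 = 42.60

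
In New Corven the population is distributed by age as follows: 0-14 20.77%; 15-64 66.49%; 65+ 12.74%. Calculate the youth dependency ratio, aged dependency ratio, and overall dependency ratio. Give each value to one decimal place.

Youth dependency ratio = 20.77 / 66.49 × 100 = 31.2
Old-age dependency ratio = 12.74 / 66.49 × 100 = 19.2
Total dependency ratio = (20.77 + 12.74) / 66.49 × 100 = 33.51 / 66.49 × 100 = 50.4

Youth dependency ratio: 31.2
Old-age dependency ratio: 19.2
Total dependency ratio: 50.4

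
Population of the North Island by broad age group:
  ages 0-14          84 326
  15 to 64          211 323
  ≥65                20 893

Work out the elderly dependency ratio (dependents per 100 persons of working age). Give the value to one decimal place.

Old-age dependency ratio: 9.9

Old-age dependency ratio = 20 893 / 211 323 × 100 = 9.9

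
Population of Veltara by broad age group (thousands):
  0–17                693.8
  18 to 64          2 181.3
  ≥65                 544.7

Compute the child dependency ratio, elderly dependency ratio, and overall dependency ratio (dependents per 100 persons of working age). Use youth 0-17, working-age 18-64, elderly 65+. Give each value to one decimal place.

Youth dependency ratio: 31.8
Old-age dependency ratio: 25.0
Total dependency ratio: 56.8

Youth dependency ratio = 693.8 / 2 181.3 × 100 = 31.8
Old-age dependency ratio = 544.7 / 2 181.3 × 100 = 25.0
Total dependency ratio = (693.8 + 544.7) / 2 181.3 × 100 = 1 238.5 / 2 181.3 × 100 = 56.8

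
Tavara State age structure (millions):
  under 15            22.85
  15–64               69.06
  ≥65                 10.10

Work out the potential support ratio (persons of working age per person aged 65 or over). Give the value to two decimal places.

Potential support ratio = 69.06 / 10.10 = 6.84

Potential support ratio: 6.84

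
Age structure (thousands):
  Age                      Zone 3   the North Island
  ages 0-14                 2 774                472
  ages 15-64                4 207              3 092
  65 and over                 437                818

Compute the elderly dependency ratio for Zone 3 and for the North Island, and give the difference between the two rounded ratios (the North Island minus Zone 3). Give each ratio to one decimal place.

Zone 3: 437 / 4 207 × 100 = 10.4
the North Island: 818 / 3 092 × 100 = 26.5

Zone 3: 10.4
the North Island: 26.5
Difference: +16.1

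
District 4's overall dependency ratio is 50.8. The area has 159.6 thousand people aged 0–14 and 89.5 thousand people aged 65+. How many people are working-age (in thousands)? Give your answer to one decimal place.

Total dependency ratio = (youth + elderly) / working-age × 100
50.8 = (159.6 + 89.5) / W × 100
⇒ 490.4

Working-age: 490.4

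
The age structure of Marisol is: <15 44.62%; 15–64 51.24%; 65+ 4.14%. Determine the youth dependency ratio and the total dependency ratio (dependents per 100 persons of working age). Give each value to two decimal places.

Youth dependency ratio = 44.62 / 51.24 × 100 = 87.08
Total dependency ratio = (44.62 + 4.14) / 51.24 × 100 = 48.76 / 51.24 × 100 = 95.16

Youth dependency ratio: 87.08
Total dependency ratio: 95.16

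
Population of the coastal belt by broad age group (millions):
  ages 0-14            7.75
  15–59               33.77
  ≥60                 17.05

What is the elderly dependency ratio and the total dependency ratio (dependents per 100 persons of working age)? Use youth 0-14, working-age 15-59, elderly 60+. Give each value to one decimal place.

Old-age dependency ratio: 50.5
Total dependency ratio: 73.4

Old-age dependency ratio = 17.05 / 33.77 × 100 = 50.5
Total dependency ratio = (7.75 + 17.05) / 33.77 × 100 = 24.80 / 33.77 × 100 = 73.4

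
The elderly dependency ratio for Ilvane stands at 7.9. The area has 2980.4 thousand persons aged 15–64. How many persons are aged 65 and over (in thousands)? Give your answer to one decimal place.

Old-age dependency ratio = elderly / working-age × 100
7.9 = E / 2980.4 × 100
⇒ 235.5

Aged 65 and over: 235.5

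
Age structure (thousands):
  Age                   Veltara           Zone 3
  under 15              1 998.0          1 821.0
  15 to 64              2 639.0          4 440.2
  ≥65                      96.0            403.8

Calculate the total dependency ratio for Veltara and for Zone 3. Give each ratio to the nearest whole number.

Veltara: 79
Zone 3: 50

Veltara: (1 998.0 + 96.0) / 2 639.0 × 100 = 2 094.0 / 2 639.0 × 100 = 79
Zone 3: (1 821.0 + 403.8) / 4 440.2 × 100 = 2 224.8 / 4 440.2 × 100 = 50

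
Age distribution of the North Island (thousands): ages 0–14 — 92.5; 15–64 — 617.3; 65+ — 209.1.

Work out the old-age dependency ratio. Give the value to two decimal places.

Old-age dependency ratio: 33.87

Old-age dependency ratio = 209.1 / 617.3 × 100 = 33.87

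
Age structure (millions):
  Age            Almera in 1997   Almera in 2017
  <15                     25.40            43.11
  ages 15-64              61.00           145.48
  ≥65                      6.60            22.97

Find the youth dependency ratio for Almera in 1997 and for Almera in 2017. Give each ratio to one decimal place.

Almera in 1997: 41.6
Almera in 2017: 29.6

Almera in 1997: 25.40 / 61.00 × 100 = 41.6
Almera in 2017: 43.11 / 145.48 × 100 = 29.6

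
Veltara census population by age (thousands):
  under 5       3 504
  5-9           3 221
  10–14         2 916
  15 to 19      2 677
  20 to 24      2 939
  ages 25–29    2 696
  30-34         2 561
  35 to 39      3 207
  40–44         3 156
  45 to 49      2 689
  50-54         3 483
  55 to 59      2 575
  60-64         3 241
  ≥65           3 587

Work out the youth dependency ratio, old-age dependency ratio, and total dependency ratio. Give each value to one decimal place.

Youth dependency ratio: 33.0
Old-age dependency ratio: 12.3
Total dependency ratio: 45.3

0–14: 3 504 + 3 221 + 2 916 = 9 641
15–64: 2 677 + 2 939 + 2 696 + 2 561 + 3 207 + 3 156 + 2 689 + 3 483 + 2 575 + 3 241 = 29 224
65+: 3 587
Youth dependency ratio = 9 641 / 29 224 × 100 = 33.0
Old-age dependency ratio = 3 587 / 29 224 × 100 = 12.3
Total dependency ratio = (9 641 + 3 587) / 29 224 × 100 = 13 228 / 29 224 × 100 = 45.3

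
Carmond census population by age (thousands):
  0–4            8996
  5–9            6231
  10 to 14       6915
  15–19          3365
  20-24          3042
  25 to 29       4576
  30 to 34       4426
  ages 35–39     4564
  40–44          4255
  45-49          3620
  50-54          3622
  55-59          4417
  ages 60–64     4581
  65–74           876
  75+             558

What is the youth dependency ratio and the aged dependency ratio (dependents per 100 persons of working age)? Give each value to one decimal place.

0–14: 8996 + 6231 + 6915 = 22142
15–64: 3365 + 3042 + 4576 + 4426 + 4564 + 4255 + 3620 + 3622 + 4417 + 4581 = 40468
65+: 876 + 558 = 1434
Youth dependency ratio = 22142 / 40468 × 100 = 54.7
Old-age dependency ratio = 1434 / 40468 × 100 = 3.5

Youth dependency ratio: 54.7
Old-age dependency ratio: 3.5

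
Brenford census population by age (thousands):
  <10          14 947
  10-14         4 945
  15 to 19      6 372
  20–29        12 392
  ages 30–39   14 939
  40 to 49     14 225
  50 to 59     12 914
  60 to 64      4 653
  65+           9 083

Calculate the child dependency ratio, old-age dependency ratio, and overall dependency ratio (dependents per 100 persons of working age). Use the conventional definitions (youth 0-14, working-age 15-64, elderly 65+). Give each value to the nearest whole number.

0–14: 14 947 + 4 945 = 19 892
15–64: 6 372 + 12 392 + 14 939 + 14 225 + 12 914 + 4 653 = 65 495
65+: 9 083
Youth dependency ratio = 19 892 / 65 495 × 100 = 30
Old-age dependency ratio = 9 083 / 65 495 × 100 = 14
Total dependency ratio = (19 892 + 9 083) / 65 495 × 100 = 28 975 / 65 495 × 100 = 44

Youth dependency ratio: 30
Old-age dependency ratio: 14
Total dependency ratio: 44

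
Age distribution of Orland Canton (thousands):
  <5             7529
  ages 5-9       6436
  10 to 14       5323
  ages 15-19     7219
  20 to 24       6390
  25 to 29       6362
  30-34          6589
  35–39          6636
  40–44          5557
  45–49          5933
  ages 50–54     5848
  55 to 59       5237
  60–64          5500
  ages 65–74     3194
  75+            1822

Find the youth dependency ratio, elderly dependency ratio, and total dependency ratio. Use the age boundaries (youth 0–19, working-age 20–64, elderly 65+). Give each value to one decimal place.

Youth dependency ratio: 49.0
Old-age dependency ratio: 9.3
Total dependency ratio: 58.3

0–19: 7529 + 6436 + 5323 + 7219 = 26507
20–64: 6390 + 6362 + 6589 + 6636 + 5557 + 5933 + 5848 + 5237 + 5500 = 54052
65+: 3194 + 1822 = 5016
Youth dependency ratio = 26507 / 54052 × 100 = 49.0
Old-age dependency ratio = 5016 / 54052 × 100 = 9.3
Total dependency ratio = (26507 + 5016) / 54052 × 100 = 31523 / 54052 × 100 = 58.3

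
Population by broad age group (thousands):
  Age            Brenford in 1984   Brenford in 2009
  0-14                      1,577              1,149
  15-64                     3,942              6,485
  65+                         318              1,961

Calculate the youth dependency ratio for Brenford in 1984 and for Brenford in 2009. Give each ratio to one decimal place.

Brenford in 1984: 40.0
Brenford in 2009: 17.7

Brenford in 1984: 1,577 / 3,942 × 100 = 40.0
Brenford in 2009: 1,149 / 6,485 × 100 = 17.7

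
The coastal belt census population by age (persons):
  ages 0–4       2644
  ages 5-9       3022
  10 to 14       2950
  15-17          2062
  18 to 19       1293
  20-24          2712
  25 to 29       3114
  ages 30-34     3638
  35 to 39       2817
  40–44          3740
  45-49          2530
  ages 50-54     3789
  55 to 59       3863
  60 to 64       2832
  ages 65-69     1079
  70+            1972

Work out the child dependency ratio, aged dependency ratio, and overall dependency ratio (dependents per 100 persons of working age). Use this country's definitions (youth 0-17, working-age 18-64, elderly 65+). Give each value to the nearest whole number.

0–17: 2644 + 3022 + 2950 + 2062 = 10678
18–64: 1293 + 2712 + 3114 + 3638 + 2817 + 3740 + 2530 + 3789 + 3863 + 2832 = 30328
65+: 1079 + 1972 = 3051
Youth dependency ratio = 10678 / 30328 × 100 = 35
Old-age dependency ratio = 3051 / 30328 × 100 = 10
Total dependency ratio = (10678 + 3051) / 30328 × 100 = 13729 / 30328 × 100 = 45

Youth dependency ratio: 35
Old-age dependency ratio: 10
Total dependency ratio: 45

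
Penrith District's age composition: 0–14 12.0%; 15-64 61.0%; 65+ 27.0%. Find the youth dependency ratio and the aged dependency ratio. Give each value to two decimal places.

Youth dependency ratio: 19.67
Old-age dependency ratio: 44.26

Youth dependency ratio = 12.0 / 61.0 × 100 = 19.67
Old-age dependency ratio = 27.0 / 61.0 × 100 = 44.26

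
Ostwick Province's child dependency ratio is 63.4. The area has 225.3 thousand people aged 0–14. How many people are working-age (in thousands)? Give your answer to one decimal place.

Youth dependency ratio = youth / working-age × 100
63.4 = 225.3 / W × 100
⇒ 355.4

Working-age: 355.4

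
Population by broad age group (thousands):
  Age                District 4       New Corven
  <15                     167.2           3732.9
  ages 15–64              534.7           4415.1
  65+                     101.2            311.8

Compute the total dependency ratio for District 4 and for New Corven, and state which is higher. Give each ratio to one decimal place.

District 4: (167.2 + 101.2) / 534.7 × 100 = 268.4 / 534.7 × 100 = 50.2
New Corven: (3732.9 + 311.8) / 4415.1 × 100 = 4044.7 / 4415.1 × 100 = 91.6

District 4: 50.2
New Corven: 91.6
Higher: New Corven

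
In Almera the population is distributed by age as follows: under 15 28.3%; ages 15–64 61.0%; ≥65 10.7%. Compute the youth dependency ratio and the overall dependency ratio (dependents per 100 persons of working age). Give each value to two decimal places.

Youth dependency ratio: 46.39
Total dependency ratio: 63.93

Youth dependency ratio = 28.3 / 61.0 × 100 = 46.39
Total dependency ratio = (28.3 + 10.7) / 61.0 × 100 = 39.0 / 61.0 × 100 = 63.93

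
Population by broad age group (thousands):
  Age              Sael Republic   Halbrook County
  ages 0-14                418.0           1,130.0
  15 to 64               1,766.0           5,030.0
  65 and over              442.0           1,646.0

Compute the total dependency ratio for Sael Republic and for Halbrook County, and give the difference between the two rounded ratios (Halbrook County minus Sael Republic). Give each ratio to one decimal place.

Sael Republic: (418.0 + 442.0) / 1,766.0 × 100 = 860.0 / 1,766.0 × 100 = 48.7
Halbrook County: (1,130.0 + 1,646.0) / 5,030.0 × 100 = 2,776.0 / 5,030.0 × 100 = 55.2

Sael Republic: 48.7
Halbrook County: 55.2
Difference: +6.5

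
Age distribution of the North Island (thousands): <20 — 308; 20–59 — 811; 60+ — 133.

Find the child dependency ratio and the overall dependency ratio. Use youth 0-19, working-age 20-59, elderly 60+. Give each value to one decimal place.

Youth dependency ratio: 38.0
Total dependency ratio: 54.4

Youth dependency ratio = 308 / 811 × 100 = 38.0
Total dependency ratio = (308 + 133) / 811 × 100 = 441 / 811 × 100 = 54.4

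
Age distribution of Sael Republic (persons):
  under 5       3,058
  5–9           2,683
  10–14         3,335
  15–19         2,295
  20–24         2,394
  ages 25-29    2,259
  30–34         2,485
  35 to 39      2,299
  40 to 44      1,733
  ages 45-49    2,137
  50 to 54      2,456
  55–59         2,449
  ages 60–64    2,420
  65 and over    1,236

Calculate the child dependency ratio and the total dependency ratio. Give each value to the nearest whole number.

0–14: 3,058 + 2,683 + 3,335 = 9,076
15–64: 2,295 + 2,394 + 2,259 + 2,485 + 2,299 + 1,733 + 2,137 + 2,456 + 2,449 + 2,420 = 22,927
65+: 1,236
Youth dependency ratio = 9,076 / 22,927 × 100 = 40
Total dependency ratio = (9,076 + 1,236) / 22,927 × 100 = 10,312 / 22,927 × 100 = 45

Youth dependency ratio: 40
Total dependency ratio: 45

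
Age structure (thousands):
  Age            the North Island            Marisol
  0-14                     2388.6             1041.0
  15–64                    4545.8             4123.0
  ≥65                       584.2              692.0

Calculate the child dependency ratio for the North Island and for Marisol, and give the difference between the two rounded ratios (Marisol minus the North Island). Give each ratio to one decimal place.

the North Island: 2388.6 / 4545.8 × 100 = 52.5
Marisol: 1041.0 / 4123.0 × 100 = 25.2

the North Island: 52.5
Marisol: 25.2
Difference: -27.3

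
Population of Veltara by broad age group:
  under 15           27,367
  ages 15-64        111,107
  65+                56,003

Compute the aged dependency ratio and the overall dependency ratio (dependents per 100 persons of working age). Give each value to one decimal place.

Old-age dependency ratio = 56,003 / 111,107 × 100 = 50.4
Total dependency ratio = (27,367 + 56,003) / 111,107 × 100 = 83,370 / 111,107 × 100 = 75.0

Old-age dependency ratio: 50.4
Total dependency ratio: 75.0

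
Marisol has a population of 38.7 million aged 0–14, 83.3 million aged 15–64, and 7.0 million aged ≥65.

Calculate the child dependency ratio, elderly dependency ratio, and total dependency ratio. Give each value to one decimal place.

Youth dependency ratio: 46.5
Old-age dependency ratio: 8.4
Total dependency ratio: 54.9

Youth dependency ratio = 38.7 / 83.3 × 100 = 46.5
Old-age dependency ratio = 7.0 / 83.3 × 100 = 8.4
Total dependency ratio = (38.7 + 7.0) / 83.3 × 100 = 45.7 / 83.3 × 100 = 54.9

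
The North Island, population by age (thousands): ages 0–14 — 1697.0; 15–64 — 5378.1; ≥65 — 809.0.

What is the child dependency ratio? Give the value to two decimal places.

Youth dependency ratio: 31.55

Youth dependency ratio = 1697.0 / 5378.1 × 100 = 31.55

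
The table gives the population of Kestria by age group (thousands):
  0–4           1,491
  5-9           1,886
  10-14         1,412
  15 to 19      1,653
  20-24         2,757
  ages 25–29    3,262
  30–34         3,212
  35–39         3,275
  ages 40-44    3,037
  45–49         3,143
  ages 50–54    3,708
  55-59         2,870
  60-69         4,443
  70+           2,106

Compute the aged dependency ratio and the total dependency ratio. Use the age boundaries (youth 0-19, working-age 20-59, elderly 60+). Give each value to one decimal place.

Old-age dependency ratio: 25.9
Total dependency ratio: 51.4

0–19: 1,491 + 1,886 + 1,412 + 1,653 = 6,442
20–59: 2,757 + 3,262 + 3,212 + 3,275 + 3,037 + 3,143 + 3,708 + 2,870 = 25,264
60+: 4,443 + 2,106 = 6,549
Old-age dependency ratio = 6,549 / 25,264 × 100 = 25.9
Total dependency ratio = (6,442 + 6,549) / 25,264 × 100 = 12,991 / 25,264 × 100 = 51.4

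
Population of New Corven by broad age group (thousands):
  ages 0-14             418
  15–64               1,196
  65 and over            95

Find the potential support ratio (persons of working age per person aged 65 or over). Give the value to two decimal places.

Potential support ratio: 12.59

Potential support ratio = 1,196 / 95 = 12.59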